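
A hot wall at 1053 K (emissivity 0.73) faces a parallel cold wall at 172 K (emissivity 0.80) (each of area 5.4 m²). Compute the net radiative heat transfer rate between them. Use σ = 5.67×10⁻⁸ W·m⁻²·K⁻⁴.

For two large parallel gray plates, q = σ(T₁⁴ − T₂⁴) / (1/ε₁ + 1/ε₂ − 1).
1/ε₁ + 1/ε₂ − 1 = 1/0.73 + 1/0.80 − 1 = 1.620.
T₁⁴ − T₂⁴ = 1.23×10^12 − 8.75×10^8 = 1.23×10^12 K⁴.
q = 5.67×10⁻⁸ × 1.23×10^12 / 1.620 = 43000 W/m².
Q = q·A = 43000 × 5.4 = 2.32×10^5 W.

Q ≈ 2.32×10^5 W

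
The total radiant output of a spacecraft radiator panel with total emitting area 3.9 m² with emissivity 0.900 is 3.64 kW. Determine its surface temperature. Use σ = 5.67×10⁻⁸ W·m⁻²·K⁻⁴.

T ≈ 368 K

From P = εσAT⁴, T = (P / εσA)^(1/4) = (3640 / (0.900 × 5.67×10⁻⁸ × 3.90))^(1/4).
T = (1.83×10^10)^(1/4) = 368 K.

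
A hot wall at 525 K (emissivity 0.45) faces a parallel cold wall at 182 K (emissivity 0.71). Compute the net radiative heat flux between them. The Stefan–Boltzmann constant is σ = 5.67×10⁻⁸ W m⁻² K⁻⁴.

For two large parallel gray plates, q = σ(T₁⁴ − T₂⁴) / (1/ε₁ + 1/ε₂ − 1).
1/ε₁ + 1/ε₂ − 1 = 1/0.45 + 1/0.71 − 1 = 2.631.
T₁⁴ − T₂⁴ = 7.60×10^10 − 1.10×10^9 = 7.49×10^10 K⁴.
q = 5.67×10⁻⁸ × 7.49×10^10 / 2.631 = 1610 W/m².

q ≈ 1610 W/m²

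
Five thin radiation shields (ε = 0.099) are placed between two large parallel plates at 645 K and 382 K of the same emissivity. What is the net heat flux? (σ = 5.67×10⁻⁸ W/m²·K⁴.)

q ≈ 74.7 W/m²

Each of the 6 gaps contributes resistance (2/ε − 1) = 2/0.099 − 1 = 19.20; total = 115.2.
q = σ(T₁⁴ − T₂⁴) / 115.2 = 5.67×10⁻⁸ × 1.52×10^11 / 115.2 = 74.7 W/m².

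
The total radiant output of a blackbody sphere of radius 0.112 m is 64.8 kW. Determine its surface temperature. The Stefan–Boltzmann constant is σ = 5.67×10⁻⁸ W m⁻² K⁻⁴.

A = 4πr² = 4π × (0.112)² = 0.158 m².
From P = σAT⁴, T = (P / σA)^(1/4) = (64800 / (5.67×10⁻⁸ × 0.158))^(1/4).
T = (7.25×10^12)^(1/4) = 1640 K.

T ≈ 1640 K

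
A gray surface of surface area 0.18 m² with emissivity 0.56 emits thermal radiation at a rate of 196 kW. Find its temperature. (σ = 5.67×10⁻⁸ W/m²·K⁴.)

T ≈ 2420 K

From P = εσAT⁴, T = (P / εσA)^(1/4) = (1.96×10^5 / (0.56 × 5.67×10⁻⁸ × 0.180))^(1/4).
T = (3.43×10^13)^(1/4) = 2420 K.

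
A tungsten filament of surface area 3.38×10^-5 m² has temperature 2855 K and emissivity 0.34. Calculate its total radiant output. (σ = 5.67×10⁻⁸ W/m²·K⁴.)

P ≈ 43.3 W

Stefan–Boltzmann: P = εσAT⁴ = 0.34 × 5.67×10⁻⁸ × 3.38×10^-5 × (2855)⁴ = 0.34 × 5.67×10⁻⁸ × 3.38×10^-5 × 6.64×10^13.
P = 43.3 W.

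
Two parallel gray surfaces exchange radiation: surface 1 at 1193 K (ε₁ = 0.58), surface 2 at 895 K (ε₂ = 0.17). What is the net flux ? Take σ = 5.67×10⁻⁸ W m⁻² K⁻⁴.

For two large parallel gray plates, q = σ(T₁⁴ − T₂⁴) / (1/ε₁ + 1/ε₂ − 1).
1/ε₁ + 1/ε₂ − 1 = 1/0.58 + 1/0.17 − 1 = 6.606.
T₁⁴ − T₂⁴ = 2.03×10^12 − 6.42×10^11 = 1.38×10^12 K⁴.
q = 5.67×10⁻⁸ × 1.38×10^12 / 6.606 = 11900 W/m².

q ≈ 11900 W/m²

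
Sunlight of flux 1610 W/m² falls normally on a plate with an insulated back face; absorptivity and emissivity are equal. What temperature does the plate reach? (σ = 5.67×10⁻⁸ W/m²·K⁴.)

T ≈ 410 K

Absorbed flux αS = emitted flux εσT⁴ (one radiating face); with α = ε, T = (S/σ)^(1/4).
T = (1610 / 5.67×10⁻⁸)^(1/4) = (2.84×10^10)^(1/4).
T = 410 K.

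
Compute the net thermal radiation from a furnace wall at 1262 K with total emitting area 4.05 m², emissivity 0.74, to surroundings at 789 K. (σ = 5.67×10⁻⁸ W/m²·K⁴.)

Q ≈ 3.65×10^5 W

Q = εσA(T⁴ − T_s⁴). T⁴ − T_s⁴ = (1262)⁴ − (789)⁴ = 2.54×10^12 − 3.88×10^11 = 2.15×10^12 K⁴.
Q = 0.74 × 5.67×10⁻⁸ × 4.05 × 2.15×10^12 = 3.65×10^5 W.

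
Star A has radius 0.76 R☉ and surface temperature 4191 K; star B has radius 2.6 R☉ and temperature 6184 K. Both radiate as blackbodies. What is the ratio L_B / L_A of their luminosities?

L_B/L_A ≈ 55.5

L = 4πR²σT⁴ ∝ R²T⁴, so L_B/L_A = (2.6/0.76)² × (6184/4191)⁴ = 11.7 × 4.74 = 55.5.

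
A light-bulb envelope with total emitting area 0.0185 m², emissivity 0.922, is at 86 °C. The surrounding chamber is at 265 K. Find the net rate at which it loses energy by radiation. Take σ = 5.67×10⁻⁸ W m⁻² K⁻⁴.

Q ≈ 11.3 W

Convert: 86 °C = 359 K.
Q = εσA(T⁴ − T_s⁴). T⁴ − T_s⁴ = (359)⁴ − (265)⁴ = 1.66×10^10 − 4.93×10^9 = 1.17×10^10 K⁴.
Q = 0.922 × 5.67×10⁻⁸ × 0.0185 × 1.17×10^10 = 11.3 W.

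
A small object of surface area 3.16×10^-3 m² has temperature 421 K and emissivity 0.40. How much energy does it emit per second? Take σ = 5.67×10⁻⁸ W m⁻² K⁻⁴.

P ≈ 2.25 W

P = εσAT⁴ = 0.40 × 5.67×10⁻⁸ × 3.16×10^-3 × (421)⁴ = 0.40 × 5.67×10⁻⁸ × 3.16×10^-3 × 3.14×10^10.
P = 2.25 W.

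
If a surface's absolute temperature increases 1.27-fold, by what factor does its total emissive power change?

P ∝ T⁴, so the power scales as (1.27)⁴ = 2.60.

factor ≈ 2.60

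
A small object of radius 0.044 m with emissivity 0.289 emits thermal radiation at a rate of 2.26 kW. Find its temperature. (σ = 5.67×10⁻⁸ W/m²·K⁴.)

T ≈ 1540 K

A = 4πr² = 4π × (0.044)² = 0.0243 m².
From P = εσAT⁴, T = (P / εσA)^(1/4) = (2260 / (0.289 × 5.67×10⁻⁸ × 0.0243))^(1/4).
T = (5.67×10^12)^(1/4) = 1540 K.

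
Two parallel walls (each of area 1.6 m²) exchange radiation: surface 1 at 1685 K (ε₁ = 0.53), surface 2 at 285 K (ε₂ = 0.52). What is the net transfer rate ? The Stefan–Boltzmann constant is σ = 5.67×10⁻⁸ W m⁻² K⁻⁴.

For two large parallel gray plates, q = σ(T₁⁴ − T₂⁴) / (1/ε₁ + 1/ε₂ − 1).
1/ε₁ + 1/ε₂ − 1 = 1/0.53 + 1/0.52 − 1 = 2.810.
T₁⁴ − T₂⁴ = 8.06×10^12 − 6.60×10^9 = 8.05×10^12 K⁴.
q = 5.67×10⁻⁸ × 8.05×10^12 / 2.810 = 1.63×10^5 W/m².
Q = q·A = 1.63×10^5 × 1.6 = 2.60×10^5 W.

Q ≈ 2.60×10^5 W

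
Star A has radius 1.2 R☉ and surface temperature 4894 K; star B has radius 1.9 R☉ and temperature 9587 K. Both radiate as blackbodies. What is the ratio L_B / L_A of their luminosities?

L_B/L_A ≈ 36.9

L = 4πR²σT⁴ ∝ R²T⁴, so L_B/L_A = (1.9/1.2)² × (9587/4894)⁴ = 2.51 × 14.7 = 36.9.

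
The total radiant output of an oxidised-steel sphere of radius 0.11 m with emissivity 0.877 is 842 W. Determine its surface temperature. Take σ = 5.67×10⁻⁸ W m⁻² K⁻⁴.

T ≈ 578 K

A = 4πr² = 4π × (0.11)² = 0.152 m².
From P = εσAT⁴, T = (P / εσA)^(1/4) = (842 / (0.877 × 5.67×10⁻⁸ × 0.152))^(1/4).
T = (1.11×10^11)^(1/4) = 578 K.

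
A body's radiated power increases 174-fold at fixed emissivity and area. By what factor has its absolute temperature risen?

factor ≈ 3.63

P ∝ T⁴ ⇒ T ∝ P^(1/4), so T scales by (174)^(1/4) = 3.63.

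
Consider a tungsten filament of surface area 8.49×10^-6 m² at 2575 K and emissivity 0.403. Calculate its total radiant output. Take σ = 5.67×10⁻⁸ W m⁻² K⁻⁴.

P ≈ 8.53 W

Stefan–Boltzmann: P = εσAT⁴ = 0.403 × 5.67×10⁻⁸ × 8.49×10^-6 × (2575)⁴ = 0.403 × 5.67×10⁻⁸ × 8.49×10^-6 × 4.40×10^13.
P = 8.53 W.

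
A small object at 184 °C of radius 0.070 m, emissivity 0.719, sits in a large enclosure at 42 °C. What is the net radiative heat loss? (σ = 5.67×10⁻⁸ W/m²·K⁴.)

A = 4πr² = 4π × (0.070)² = 0.0616 m².
Convert: 184 °C = 457 K; 42 °C = 315 K.
Q = εσA(T⁴ − T_s⁴). T⁴ − T_s⁴ = (457)⁴ − (315)⁴ = 4.36×10^10 − 9.85×10^9 = 3.38×10^10 K⁴.
Q = 0.719 × 5.67×10⁻⁸ × 0.0616 × 3.38×10^10 = 84.8 W.

Q ≈ 84.8 W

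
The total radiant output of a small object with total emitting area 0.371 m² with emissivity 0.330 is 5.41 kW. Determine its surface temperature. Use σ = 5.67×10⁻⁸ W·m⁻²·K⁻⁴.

T ≈ 940 K

From P = εσAT⁴, T = (P / εσA)^(1/4) = (5410 / (0.330 × 5.67×10⁻⁸ × 0.371))^(1/4).
T = (7.79×10^11)^(1/4) = 940 K.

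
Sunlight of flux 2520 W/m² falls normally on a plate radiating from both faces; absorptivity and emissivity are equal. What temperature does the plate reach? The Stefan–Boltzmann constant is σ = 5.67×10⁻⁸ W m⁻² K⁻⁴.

Absorbed flux αS = emitted flux 2εσT⁴ per unit area; with α = ε this gives T = (S/2σ)^(1/4).
T = (2520 / (2 × 5.67×10⁻⁸))^(1/4) = (2.22×10^10)^(1/4).
T = 386 K.

T ≈ 386 K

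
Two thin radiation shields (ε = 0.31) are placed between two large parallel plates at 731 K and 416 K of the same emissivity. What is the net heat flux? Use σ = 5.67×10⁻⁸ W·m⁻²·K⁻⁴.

q ≈ 886 W/m²

Each of the 3 gaps contributes resistance (2/ε − 1) = 2/0.31 − 1 = 5.452; total = 16.35.
q = σ(T₁⁴ − T₂⁴) / 16.35 = 5.67×10⁻⁸ × 2.56×10^11 / 16.35 = 886 W/m².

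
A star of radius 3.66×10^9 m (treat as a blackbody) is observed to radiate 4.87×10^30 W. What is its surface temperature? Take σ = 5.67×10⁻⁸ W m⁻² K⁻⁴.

T ≈ 26700 K

A = 4πr² = 4π × (3.66×10^9)² = 1.68×10^20 m².
From P = σAT⁴, T = (P / σA)^(1/4) = (4.87×10^30 / (5.67×10⁻⁸ × 1.68×10^20))^(1/4).
T = (5.10×10^17)^(1/4) = 26700 K.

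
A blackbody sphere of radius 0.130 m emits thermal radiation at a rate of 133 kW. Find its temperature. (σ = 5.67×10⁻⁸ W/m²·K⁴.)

A = 4πr² = 4π × (0.130)² = 0.212 m².
From P = σAT⁴, T = (P / σA)^(1/4) = (1.33×10^5 / (5.67×10⁻⁸ × 0.212))^(1/4).
T = (1.10×10^13)^(1/4) = 1820 K.

T ≈ 1820 K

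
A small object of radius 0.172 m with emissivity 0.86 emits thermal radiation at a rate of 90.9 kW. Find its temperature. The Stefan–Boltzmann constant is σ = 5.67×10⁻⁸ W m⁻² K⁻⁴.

T ≈ 1500 K

A = 4πr² = 4π × (0.172)² = 0.372 m².
From P = εσAT⁴, T = (P / εσA)^(1/4) = (90900 / (0.86 × 5.67×10⁻⁸ × 0.372))^(1/4).
T = (5.01×10^12)^(1/4) = 1500 K.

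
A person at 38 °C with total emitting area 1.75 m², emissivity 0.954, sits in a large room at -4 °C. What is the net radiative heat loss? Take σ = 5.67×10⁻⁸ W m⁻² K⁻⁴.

Q ≈ 390 W

Convert: 38 °C = 311 K; -4 °C = 269 K.
Q = εσA(T⁴ − T_s⁴). T⁴ − T_s⁴ = (311)⁴ − (269)⁴ = 9.35×10^9 − 5.24×10^9 = 4.12×10^9 K⁴.
Q = 0.954 × 5.67×10⁻⁸ × 1.75 × 4.12×10^9 = 390 W.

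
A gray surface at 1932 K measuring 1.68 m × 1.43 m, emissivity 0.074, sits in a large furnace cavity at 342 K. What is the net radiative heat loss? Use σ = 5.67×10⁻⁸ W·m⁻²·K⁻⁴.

Q ≈ 1.40×10^5 W

A = 1.68 × 1.43 = 2.40 m².
Q = εσA(T⁴ − T_s⁴). T⁴ − T_s⁴ = (1932)⁴ − (342)⁴ = 1.39×10^13 − 1.37×10^10 = 1.39×10^13 K⁴.
Q = 0.074 × 5.67×10⁻⁸ × 2.40 × 1.39×10^13 = 1.40×10^5 W.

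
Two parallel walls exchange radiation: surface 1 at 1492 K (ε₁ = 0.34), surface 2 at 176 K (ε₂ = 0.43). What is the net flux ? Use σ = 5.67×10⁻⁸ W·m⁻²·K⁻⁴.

For two large parallel gray plates, q = σ(T₁⁴ − T₂⁴) / (1/ε₁ + 1/ε₂ − 1).
1/ε₁ + 1/ε₂ − 1 = 1/0.34 + 1/0.43 − 1 = 4.267.
T₁⁴ − T₂⁴ = 4.96×10^12 − 9.60×10^8 = 4.95×10^12 K⁴.
q = 5.67×10⁻⁸ × 4.95×10^12 / 4.267 = 65800 W/m².

q ≈ 65800 W/m²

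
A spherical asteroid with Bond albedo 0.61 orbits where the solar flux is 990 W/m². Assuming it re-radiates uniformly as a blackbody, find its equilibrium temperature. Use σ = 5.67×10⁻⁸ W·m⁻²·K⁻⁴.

Power absorbed = (1−a)S·πR²; power emitted = 4πR²σT⁴. Equating and cancelling πR²:
T = ((1−a)S / 4σ)^(1/4) = (386 / (4 × 5.67×10⁻⁸))^(1/4) = (1.70×10^9)^(1/4).
T = 203 K.

T ≈ 203 K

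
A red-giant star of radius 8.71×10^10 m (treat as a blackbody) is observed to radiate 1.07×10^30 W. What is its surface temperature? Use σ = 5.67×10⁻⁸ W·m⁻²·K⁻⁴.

T ≈ 3750 K

A = 4πr² = 4π × (8.71×10^10)² = 9.53×10^22 m².
From P = σAT⁴, T = (P / σA)^(1/4) = (1.07×10^30 / (5.67×10⁻⁸ × 9.53×10^22))^(1/4).
T = (1.98×10^14)^(1/4) = 3750 K.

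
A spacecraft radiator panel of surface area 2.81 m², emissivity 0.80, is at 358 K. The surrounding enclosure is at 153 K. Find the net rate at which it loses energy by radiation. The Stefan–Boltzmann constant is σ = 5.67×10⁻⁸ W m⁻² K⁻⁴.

Q ≈ 2020 W

Q = εσA(T⁴ − T_s⁴). T⁴ − T_s⁴ = (358)⁴ − (153)⁴ = 1.64×10^10 − 5.48×10^8 = 1.59×10^10 K⁴.
Q = 0.80 × 5.67×10⁻⁸ × 2.81 × 1.59×10^10 = 2020 W.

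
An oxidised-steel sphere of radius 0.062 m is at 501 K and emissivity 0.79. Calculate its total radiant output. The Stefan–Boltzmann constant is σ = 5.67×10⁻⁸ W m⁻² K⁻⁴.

A = 4πr² = 4π × (0.062)² = 0.0483 m².
Stefan–Boltzmann: P = εσAT⁴ = 0.79 × 5.67×10⁻⁸ × 0.0483 × (501)⁴ = 0.79 × 5.67×10⁻⁸ × 0.0483 × 6.30×10^10.
P = 136 W.

P ≈ 136 W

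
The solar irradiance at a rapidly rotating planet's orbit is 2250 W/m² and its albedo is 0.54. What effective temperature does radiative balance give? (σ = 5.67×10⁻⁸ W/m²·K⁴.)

Power absorbed = (1−a)S·πR²; power emitted = 4πR²σT⁴. Equating and cancelling πR²:
T = ((1−a)S / 4σ)^(1/4) = (1040 / (4 × 5.67×10⁻⁸))^(1/4) = (4.56×10^9)^(1/4).
T = 260 K.

T ≈ 260 K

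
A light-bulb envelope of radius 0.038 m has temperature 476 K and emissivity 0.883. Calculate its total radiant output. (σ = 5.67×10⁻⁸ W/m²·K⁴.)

P ≈ 46.6 W

A = 4πr² = 4π × (0.038)² = 0.0181 m².
P = εσAT⁴ = 0.883 × 5.67×10⁻⁸ × 0.0181 × (476)⁴ = 0.883 × 5.67×10⁻⁸ × 0.0181 × 5.13×10^10.
P = 46.6 W.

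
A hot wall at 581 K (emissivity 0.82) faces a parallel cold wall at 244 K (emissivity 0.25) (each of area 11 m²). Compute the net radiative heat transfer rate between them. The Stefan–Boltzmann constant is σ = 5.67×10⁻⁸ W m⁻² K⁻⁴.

Q ≈ 16300 W

For two large parallel gray plates, q = σ(T₁⁴ − T₂⁴) / (1/ε₁ + 1/ε₂ − 1).
1/ε₁ + 1/ε₂ − 1 = 1/0.82 + 1/0.25 − 1 = 4.220.
T₁⁴ − T₂⁴ = 1.14×10^11 − 3.54×10^9 = 1.10×10^11 K⁴.
q = 5.67×10⁻⁸ × 1.10×10^11 / 4.220 = 1480 W/m².
Q = q·A = 1480 × 11 = 16300 W.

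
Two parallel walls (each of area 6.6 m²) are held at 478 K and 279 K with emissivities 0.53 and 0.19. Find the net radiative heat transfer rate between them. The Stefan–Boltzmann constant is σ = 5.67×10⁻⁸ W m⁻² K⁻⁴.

Q ≈ 2810 W

For two large parallel gray plates, q = σ(T₁⁴ − T₂⁴) / (1/ε₁ + 1/ε₂ − 1).
1/ε₁ + 1/ε₂ − 1 = 1/0.53 + 1/0.19 − 1 = 6.150.
T₁⁴ − T₂⁴ = 5.22×10^10 − 6.06×10^9 = 4.61×10^10 K⁴.
q = 5.67×10⁻⁸ × 4.61×10^10 / 6.150 = 425 W/m².
Q = q·A = 425 × 6.6 = 2810 W.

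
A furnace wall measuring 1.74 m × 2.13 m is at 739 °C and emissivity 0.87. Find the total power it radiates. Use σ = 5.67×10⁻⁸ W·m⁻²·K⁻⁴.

A = 1.74 × 2.13 = 3.71 m².
739 °C = 1012 K.
P = εσAT⁴ = 0.87 × 5.67×10⁻⁸ × 3.71 × (1012)⁴ = 0.87 × 5.67×10⁻⁸ × 3.71 × 1.05×10^12.
P = 1.92×10^5 W.

P ≈ 1.92×10^5 W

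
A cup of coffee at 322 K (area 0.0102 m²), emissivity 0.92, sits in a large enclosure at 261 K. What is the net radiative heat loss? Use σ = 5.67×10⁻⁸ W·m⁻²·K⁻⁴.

Q = εσA(T⁴ − T_s⁴). T⁴ − T_s⁴ = (322)⁴ − (261)⁴ = 1.08×10^10 − 4.64×10^9 = 6.11×10^9 K⁴.
Q = 0.92 × 5.67×10⁻⁸ × 0.0102 × 6.11×10^9 = 3.25 W.

Q ≈ 3.25 W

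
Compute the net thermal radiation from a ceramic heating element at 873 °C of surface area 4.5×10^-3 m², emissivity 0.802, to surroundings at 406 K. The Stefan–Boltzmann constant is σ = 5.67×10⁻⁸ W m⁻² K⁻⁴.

Q ≈ 347 W

Convert: 873 °C = 1146 K.
Q = εσA(T⁴ − T_s⁴). T⁴ − T_s⁴ = (1146)⁴ − (406)⁴ = 1.72×10^12 − 2.72×10^10 = 1.70×10^12 K⁴.
Q = 0.802 × 5.67×10⁻⁸ × 4.50×10^-3 × 1.70×10^12 = 347 W.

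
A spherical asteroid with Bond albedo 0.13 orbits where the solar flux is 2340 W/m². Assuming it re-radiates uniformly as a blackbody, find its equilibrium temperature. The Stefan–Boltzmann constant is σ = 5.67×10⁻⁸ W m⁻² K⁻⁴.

Power absorbed = (1−a)S·πR²; power emitted = 4πR²σT⁴. Equating and cancelling πR²:
T = ((1−a)S / 4σ)^(1/4) = (2040 / (4 × 5.67×10⁻⁸))^(1/4) = (8.98×10^9)^(1/4).
T = 308 K.

T ≈ 308 K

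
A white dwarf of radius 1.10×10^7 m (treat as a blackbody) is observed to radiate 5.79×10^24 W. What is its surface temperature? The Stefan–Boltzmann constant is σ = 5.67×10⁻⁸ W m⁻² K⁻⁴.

T ≈ 16100 K

A = 4πr² = 4π × (1.10×10^7)² = 1.52×10^15 m².
From P = σAT⁴, T = (P / σA)^(1/4) = (5.79×10^24 / (5.67×10⁻⁸ × 1.52×10^15))^(1/4).
T = (6.72×10^16)^(1/4) = 16100 K.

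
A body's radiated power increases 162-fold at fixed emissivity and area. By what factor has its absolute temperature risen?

factor ≈ 3.57

P ∝ T⁴ ⇒ T ∝ P^(1/4), so T scales by (162)^(1/4) = 3.57.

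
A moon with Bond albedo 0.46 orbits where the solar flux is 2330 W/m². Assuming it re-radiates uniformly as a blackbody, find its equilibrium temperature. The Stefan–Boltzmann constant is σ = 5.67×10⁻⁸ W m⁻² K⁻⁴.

T ≈ 273 K

Power absorbed = (1−a)S·πR²; power emitted = 4πR²σT⁴. Equating and cancelling πR²:
T = ((1−a)S / 4σ)^(1/4) = (1260 / (4 × 5.67×10⁻⁸))^(1/4) = (5.55×10^9)^(1/4).
T = 273 K.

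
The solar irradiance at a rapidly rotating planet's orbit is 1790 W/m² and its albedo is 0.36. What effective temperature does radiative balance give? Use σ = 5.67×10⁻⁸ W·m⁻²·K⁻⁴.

T ≈ 267 K

Power absorbed = (1−a)S·πR²; power emitted = 4πR²σT⁴. Equating and cancelling πR²:
T = ((1−a)S / 4σ)^(1/4) = (1150 / (4 × 5.67×10⁻⁸))^(1/4) = (5.05×10^9)^(1/4).
T = 267 K.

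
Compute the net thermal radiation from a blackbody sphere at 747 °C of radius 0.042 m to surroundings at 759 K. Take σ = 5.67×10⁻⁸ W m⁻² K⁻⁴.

Q ≈ 943 W

A = 4πr² = 4π × (0.042)² = 0.0222 m².
Convert: 747 °C = 1020 K.
Q = σA(T⁴ − T_s⁴). T⁴ − T_s⁴ = (1020)⁴ − (759)⁴ = 1.08×10^12 − 3.32×10^11 = 7.51×10^11 K⁴.
Q = 5.67×10⁻⁸ × 0.0222 × 7.51×10^11 = 943 W.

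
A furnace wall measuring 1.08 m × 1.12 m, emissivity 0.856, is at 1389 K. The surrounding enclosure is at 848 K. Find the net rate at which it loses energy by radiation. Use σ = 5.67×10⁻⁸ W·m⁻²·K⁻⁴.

A = 1.08 × 1.12 = 1.21 m².
Q = εσA(T⁴ − T_s⁴). T⁴ − T_s⁴ = (1389)⁴ − (848)⁴ = 3.72×10^12 − 5.17×10^11 = 3.21×10^12 K⁴.
Q = 0.856 × 5.67×10⁻⁸ × 1.21 × 3.21×10^12 = 1.88×10^5 W.

Q ≈ 1.88×10^5 W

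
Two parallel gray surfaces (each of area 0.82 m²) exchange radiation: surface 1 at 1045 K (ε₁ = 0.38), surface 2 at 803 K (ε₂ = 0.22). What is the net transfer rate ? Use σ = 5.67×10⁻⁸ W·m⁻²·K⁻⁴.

For two large parallel gray plates, q = σ(T₁⁴ − T₂⁴) / (1/ε₁ + 1/ε₂ − 1).
1/ε₁ + 1/ε₂ − 1 = 1/0.38 + 1/0.22 − 1 = 6.177.
T₁⁴ − T₂⁴ = 1.19×10^12 − 4.16×10^11 = 7.77×10^11 K⁴.
q = 5.67×10⁻⁸ × 7.77×10^11 / 6.177 = 7130 W/m².
Q = q·A = 7130 × 0.82 = 5850 W.

Q ≈ 5850 W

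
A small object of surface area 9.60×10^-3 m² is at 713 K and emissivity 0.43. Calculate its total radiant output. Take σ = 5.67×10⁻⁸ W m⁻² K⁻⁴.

P ≈ 60.5 W

Stefan–Boltzmann: P = εσAT⁴ = 0.43 × 5.67×10⁻⁸ × 9.60×10^-3 × (713)⁴ = 0.43 × 5.67×10⁻⁸ × 9.60×10^-3 × 2.58×10^11.
P = 60.5 W.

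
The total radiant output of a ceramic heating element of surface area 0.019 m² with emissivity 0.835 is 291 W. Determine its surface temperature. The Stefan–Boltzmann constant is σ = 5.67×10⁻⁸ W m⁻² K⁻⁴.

From P = εσAT⁴, T = (P / εσA)^(1/4) = (291 / (0.835 × 5.67×10⁻⁸ × 0.0190))^(1/4).
T = (3.23×10^11)^(1/4) = 754 K.

T ≈ 754 K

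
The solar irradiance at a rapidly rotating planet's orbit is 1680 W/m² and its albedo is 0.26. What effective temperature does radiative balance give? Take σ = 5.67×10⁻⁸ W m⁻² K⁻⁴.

Power absorbed = (1−a)S·πR²; power emitted = 4πR²σT⁴. Equating and cancelling πR²:
T = ((1−a)S / 4σ)^(1/4) = (1240 / (4 × 5.67×10⁻⁸))^(1/4) = (5.48×10^9)^(1/4).
T = 272 K.

T ≈ 272 K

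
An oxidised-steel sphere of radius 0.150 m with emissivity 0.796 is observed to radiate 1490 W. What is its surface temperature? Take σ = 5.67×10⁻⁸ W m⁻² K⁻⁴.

T ≈ 585 K

A = 4πr² = 4π × (0.150)² = 0.283 m².
From P = εσAT⁴, T = (P / εσA)^(1/4) = (1490 / (0.796 × 5.67×10⁻⁸ × 0.283))^(1/4).
T = (1.17×10^11)^(1/4) = 585 K.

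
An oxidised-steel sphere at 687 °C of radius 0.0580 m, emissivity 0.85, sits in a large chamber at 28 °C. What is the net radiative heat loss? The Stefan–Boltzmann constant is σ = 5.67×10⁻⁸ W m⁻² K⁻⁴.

A = 4πr² = 4π × (0.0580)² = 0.0423 m².
Convert: 687 °C = 960 K; 28 °C = 301 K.
Q = εσA(T⁴ − T_s⁴). T⁴ − T_s⁴ = (960)⁴ − (301)⁴ = 8.49×10^11 − 8.21×10^9 = 8.41×10^11 K⁴.
Q = 0.85 × 5.67×10⁻⁸ × 0.0423 × 8.41×10^11 = 1710 W.

Q ≈ 1710 W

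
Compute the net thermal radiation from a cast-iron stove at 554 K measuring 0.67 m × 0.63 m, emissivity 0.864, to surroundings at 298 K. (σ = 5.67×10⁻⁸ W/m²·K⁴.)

A = 0.67 × 0.63 = 0.422 m².
Q = εσA(T⁴ − T_s⁴). T⁴ − T_s⁴ = (554)⁴ − (298)⁴ = 9.42×10^10 − 7.89×10^9 = 8.63×10^10 K⁴.
Q = 0.864 × 5.67×10⁻⁸ × 0.422 × 8.63×10^10 = 1780 W.

Q ≈ 1780 W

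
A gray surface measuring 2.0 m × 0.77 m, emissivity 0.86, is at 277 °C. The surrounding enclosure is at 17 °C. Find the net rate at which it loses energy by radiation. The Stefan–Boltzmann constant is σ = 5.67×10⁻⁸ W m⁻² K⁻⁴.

A = 2.0 × 0.77 = 1.54 m².
Convert: 277 °C = 550 K; 17 °C = 290 K.
Q = εσA(T⁴ − T_s⁴). T⁴ − T_s⁴ = (550)⁴ − (290)⁴ = 9.15×10^10 − 7.07×10^9 = 8.44×10^10 K⁴.
Q = 0.86 × 5.67×10⁻⁸ × 1.54 × 8.44×10^10 = 6340 W.

Q ≈ 6340 W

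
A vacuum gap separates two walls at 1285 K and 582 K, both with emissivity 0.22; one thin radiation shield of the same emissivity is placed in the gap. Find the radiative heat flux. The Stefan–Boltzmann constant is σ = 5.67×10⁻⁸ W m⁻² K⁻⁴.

q ≈ 9150 W/m²

Each of the 2 gaps contributes resistance (2/ε − 1) = 2/0.22 − 1 = 8.091; total = 16.18.
q = σ(T₁⁴ − T₂⁴) / 16.18 = 5.67×10⁻⁸ × 2.61×10^12 / 16.18 = 9150 W/m².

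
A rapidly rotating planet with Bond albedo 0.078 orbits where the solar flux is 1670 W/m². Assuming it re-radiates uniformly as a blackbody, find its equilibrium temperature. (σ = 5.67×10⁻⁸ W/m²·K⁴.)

T ≈ 287 K

Power absorbed = (1−a)S·πR²; power emitted = 4πR²σT⁴. Equating and cancelling πR²:
T = ((1−a)S / 4σ)^(1/4) = (1540 / (4 × 5.67×10⁻⁸))^(1/4) = (6.79×10^9)^(1/4).
T = 287 K.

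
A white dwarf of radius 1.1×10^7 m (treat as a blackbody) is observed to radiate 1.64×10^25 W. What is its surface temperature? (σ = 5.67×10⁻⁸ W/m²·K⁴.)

T ≈ 20900 K

A = 4πr² = 4π × (1.1×10^7)² = 1.52×10^15 m².
From P = σAT⁴, T = (P / σA)^(1/4) = (1.64×10^25 / (5.67×10⁻⁸ × 1.52×10^15))^(1/4).
T = (1.90×10^17)^(1/4) = 20900 K.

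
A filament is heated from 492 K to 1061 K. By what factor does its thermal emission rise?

ratio ≈ 21.6

P ∝ T⁴, so the ratio is (1061/492)⁴ = (2.157)⁴ = 21.6.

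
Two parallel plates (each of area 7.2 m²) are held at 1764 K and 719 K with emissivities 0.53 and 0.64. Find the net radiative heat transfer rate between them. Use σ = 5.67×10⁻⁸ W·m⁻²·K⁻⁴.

Q ≈ 1.57×10^6 W

For two large parallel gray plates, q = σ(T₁⁴ − T₂⁴) / (1/ε₁ + 1/ε₂ − 1).
1/ε₁ + 1/ε₂ − 1 = 1/0.53 + 1/0.64 − 1 = 2.449.
T₁⁴ − T₂⁴ = 9.68×10^12 − 2.67×10^11 = 9.42×10^12 K⁴.
q = 5.67×10⁻⁸ × 9.42×10^12 / 2.449 = 2.18×10^5 W/m².
Q = q·A = 2.18×10^5 × 7.2 = 1.57×10^6 W.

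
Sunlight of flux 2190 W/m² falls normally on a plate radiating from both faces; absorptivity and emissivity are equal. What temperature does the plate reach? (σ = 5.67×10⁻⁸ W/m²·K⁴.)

T ≈ 373 K

Absorbed flux αS = emitted flux 2εσT⁴ per unit area; with α = ε this gives T = (S/2σ)^(1/4).
T = (2190 / (2 × 5.67×10⁻⁸))^(1/4) = (1.93×10^10)^(1/4).
T = 373 K.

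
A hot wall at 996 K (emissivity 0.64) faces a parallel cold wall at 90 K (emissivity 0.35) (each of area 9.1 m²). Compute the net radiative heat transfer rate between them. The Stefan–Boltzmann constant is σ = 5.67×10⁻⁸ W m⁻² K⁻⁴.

Q ≈ 1.48×10^5 W

For two large parallel gray plates, q = σ(T₁⁴ − T₂⁴) / (1/ε₁ + 1/ε₂ − 1).
1/ε₁ + 1/ε₂ − 1 = 1/0.64 + 1/0.35 − 1 = 3.420.
T₁⁴ − T₂⁴ = 9.84×10^11 − 6.56×10^7 = 9.84×10^11 K⁴.
q = 5.67×10⁻⁸ × 9.84×10^11 / 3.420 = 16300 W/m².
Q = q·A = 16300 × 9.1 = 1.48×10^5 W.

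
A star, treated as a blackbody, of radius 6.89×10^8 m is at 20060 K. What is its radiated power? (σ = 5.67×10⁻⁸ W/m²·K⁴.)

A = 4πr² = 4π × (6.89×10^8)² = 5.97×10^18 m².
P = σAT⁴ = 5.67×10⁻⁸ × 5.97×10^18 × (20060)⁴ = 5.67×10⁻⁸ × 5.97×10^18 × 1.62×10^17.
P = 5.48×10^28 W.

P ≈ 5.48×10^28 W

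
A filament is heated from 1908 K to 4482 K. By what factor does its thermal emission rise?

P ∝ T⁴, so the ratio is (4482/1908)⁴ = (2.349)⁴ = 30.4.

ratio ≈ 30.4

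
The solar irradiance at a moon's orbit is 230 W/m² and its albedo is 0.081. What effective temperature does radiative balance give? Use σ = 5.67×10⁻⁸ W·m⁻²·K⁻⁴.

T ≈ 175 K

Power absorbed = (1−a)S·πR²; power emitted = 4πR²σT⁴. Equating and cancelling πR²:
T = ((1−a)S / 4σ)^(1/4) = (211 / (4 × 5.67×10⁻⁸))^(1/4) = (9.32×10^8)^(1/4).
T = 175 K.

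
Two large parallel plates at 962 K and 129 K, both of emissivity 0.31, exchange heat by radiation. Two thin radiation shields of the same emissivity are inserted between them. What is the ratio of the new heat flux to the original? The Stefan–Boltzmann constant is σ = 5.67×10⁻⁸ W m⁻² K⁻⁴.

ratio ≈ 0.333

With N identical shields there are N+1 = 3 gaps in series, each with the same radiative resistance, so the flux falls to 1/(N+1) of its unshielded value.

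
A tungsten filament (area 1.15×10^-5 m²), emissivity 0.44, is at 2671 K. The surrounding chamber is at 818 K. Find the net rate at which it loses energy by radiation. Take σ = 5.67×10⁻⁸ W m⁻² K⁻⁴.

Q ≈ 14.5 W

Q = εσA(T⁴ − T_s⁴). T⁴ − T_s⁴ = (2671)⁴ − (818)⁴ = 5.09×10^13 − 4.48×10^11 = 5.04×10^13 K⁴.
Q = 0.44 × 5.67×10⁻⁸ × 1.15×10^-5 × 5.04×10^13 = 14.5 W.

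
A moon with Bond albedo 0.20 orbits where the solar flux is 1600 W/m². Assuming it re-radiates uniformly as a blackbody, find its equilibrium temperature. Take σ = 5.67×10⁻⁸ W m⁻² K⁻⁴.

T ≈ 274 K

Power absorbed = (1−a)S·πR²; power emitted = 4πR²σT⁴. Equating and cancelling πR²:
T = ((1−a)S / 4σ)^(1/4) = (1280 / (4 × 5.67×10⁻⁸))^(1/4) = (5.64×10^9)^(1/4).
T = 274 K.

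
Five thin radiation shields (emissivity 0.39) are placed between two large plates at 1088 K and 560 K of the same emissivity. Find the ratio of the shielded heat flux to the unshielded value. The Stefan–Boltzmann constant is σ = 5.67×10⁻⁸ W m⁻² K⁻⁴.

ratio ≈ 0.167

With N identical shields there are N+1 = 6 gaps in series, each with the same radiative resistance, so the flux falls to 1/(N+1) of its unshielded value.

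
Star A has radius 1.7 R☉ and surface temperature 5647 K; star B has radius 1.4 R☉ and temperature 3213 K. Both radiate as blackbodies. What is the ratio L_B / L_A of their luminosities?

L_B/L_A ≈ 0.0711

L = 4πR²σT⁴ ∝ R²T⁴, so L_B/L_A = (1.4/1.7)² × (3213/5647)⁴ = 0.678 × 0.105 = 0.0711.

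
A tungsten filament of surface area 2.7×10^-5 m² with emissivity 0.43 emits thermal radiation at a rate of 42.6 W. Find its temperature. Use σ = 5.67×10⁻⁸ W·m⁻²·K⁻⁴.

From P = εσAT⁴, T = (P / εσA)^(1/4) = (42.6 / (0.43 × 5.67×10⁻⁸ × 2.70×10^-5))^(1/4).
T = (6.47×10^13)^(1/4) = 2840 K.

T ≈ 2840 K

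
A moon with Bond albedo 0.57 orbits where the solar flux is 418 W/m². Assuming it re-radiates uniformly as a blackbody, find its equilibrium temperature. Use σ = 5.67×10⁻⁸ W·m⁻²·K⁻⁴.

Power absorbed = (1−a)S·πR²; power emitted = 4πR²σT⁴. Equating and cancelling πR²:
T = ((1−a)S / 4σ)^(1/4) = (180 / (4 × 5.67×10⁻⁸))^(1/4) = (7.93×10^8)^(1/4).
T = 168 K.

T ≈ 168 K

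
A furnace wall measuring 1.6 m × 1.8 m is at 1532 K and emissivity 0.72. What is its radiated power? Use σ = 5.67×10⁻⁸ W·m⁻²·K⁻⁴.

P ≈ 6.48×10^5 W

A = 1.6 × 1.8 = 2.88 m².
P = εσAT⁴ = 0.72 × 5.67×10⁻⁸ × 2.88 × (1532)⁴ = 0.72 × 5.67×10⁻⁸ × 2.88 × 5.51×10^12.
P = 6.48×10^5 W.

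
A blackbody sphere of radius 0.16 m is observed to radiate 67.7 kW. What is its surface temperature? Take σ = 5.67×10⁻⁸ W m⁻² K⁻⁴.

A = 4πr² = 4π × (0.16)² = 0.322 m².
From P = σAT⁴, T = (P / σA)^(1/4) = (67700 / (5.67×10⁻⁸ × 0.322))^(1/4).
T = (3.71×10^12)^(1/4) = 1390 K.

T ≈ 1390 K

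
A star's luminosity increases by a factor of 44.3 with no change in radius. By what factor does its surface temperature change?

factor ≈ 2.58

P ∝ T⁴ ⇒ T ∝ P^(1/4), so T scales by (44.3)^(1/4) = 2.58.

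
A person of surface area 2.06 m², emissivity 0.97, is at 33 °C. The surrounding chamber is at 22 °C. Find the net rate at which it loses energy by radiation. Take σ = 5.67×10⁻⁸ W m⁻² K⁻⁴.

Convert: 33 °C = 306 K; 22 °C = 295 K.
Q = εσA(T⁴ − T_s⁴). T⁴ − T_s⁴ = (306)⁴ − (295)⁴ = 8.77×10^9 − 7.57×10^9 = 1.19×10^9 K⁴.
Q = 0.97 × 5.67×10⁻⁸ × 2.06 × 1.19×10^9 = 135 W.

Q ≈ 135 W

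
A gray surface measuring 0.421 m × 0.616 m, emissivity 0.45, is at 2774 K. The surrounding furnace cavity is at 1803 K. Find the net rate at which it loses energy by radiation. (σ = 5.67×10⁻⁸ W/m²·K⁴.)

A = 0.421 × 0.616 = 0.259 m².
Q = εσA(T⁴ − T_s⁴). T⁴ − T_s⁴ = (2774)⁴ − (1803)⁴ = 5.92×10^13 − 1.06×10^13 = 4.86×10^13 K⁴.
Q = 0.45 × 5.67×10⁻⁸ × 0.259 × 4.86×10^13 = 3.22×10^5 W.

Q ≈ 3.22×10^5 W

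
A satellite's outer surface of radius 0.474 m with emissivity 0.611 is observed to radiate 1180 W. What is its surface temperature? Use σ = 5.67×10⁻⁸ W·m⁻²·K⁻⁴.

A = 4πr² = 4π × (0.474)² = 2.82 m².
From P = εσAT⁴, T = (P / εσA)^(1/4) = (1180 / (0.611 × 5.67×10⁻⁸ × 2.82))^(1/4).
T = (1.21×10^10)^(1/4) = 331 K.

T ≈ 331 K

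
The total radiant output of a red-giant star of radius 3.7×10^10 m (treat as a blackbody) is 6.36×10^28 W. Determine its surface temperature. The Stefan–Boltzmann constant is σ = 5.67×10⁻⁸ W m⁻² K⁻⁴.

T ≈ 2840 K

A = 4πr² = 4π × (3.7×10^10)² = 1.72×10^22 m².
From P = σAT⁴, T = (P / σA)^(1/4) = (6.36×10^28 / (5.67×10⁻⁸ × 1.72×10^22))^(1/4).
T = (6.52×10^13)^(1/4) = 2840 K.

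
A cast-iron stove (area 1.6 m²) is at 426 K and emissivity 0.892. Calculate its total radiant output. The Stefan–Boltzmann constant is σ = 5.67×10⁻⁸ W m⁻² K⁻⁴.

Stefan–Boltzmann: P = εσAT⁴ = 0.892 × 5.67×10⁻⁸ × 1.60 × (426)⁴ = 0.892 × 5.67×10⁻⁸ × 1.60 × 3.29×10^10.
P = 2670 W.

P ≈ 2670 W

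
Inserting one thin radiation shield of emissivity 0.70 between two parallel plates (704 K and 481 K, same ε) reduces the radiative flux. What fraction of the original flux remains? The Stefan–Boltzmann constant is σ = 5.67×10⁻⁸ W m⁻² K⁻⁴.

ratio ≈ 0.500

With N identical shields there are N+1 = 2 gaps in series, each with the same radiative resistance, so the flux falls to 1/(N+1) of its unshielded value.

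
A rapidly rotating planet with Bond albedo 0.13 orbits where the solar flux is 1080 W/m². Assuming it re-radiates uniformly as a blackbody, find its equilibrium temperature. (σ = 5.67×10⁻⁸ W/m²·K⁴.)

Power absorbed = (1−a)S·πR²; power emitted = 4πR²σT⁴. Equating and cancelling πR²:
T = ((1−a)S / 4σ)^(1/4) = (940 / (4 × 5.67×10⁻⁸))^(1/4) = (4.14×10^9)^(1/4).
T = 254 K.

T ≈ 254 K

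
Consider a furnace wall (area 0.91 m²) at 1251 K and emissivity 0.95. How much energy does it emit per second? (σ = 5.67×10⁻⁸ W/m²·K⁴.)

P ≈ 1.20×10^5 W

P = εσAT⁴ = 0.95 × 5.67×10⁻⁸ × 0.910 × (1251)⁴ = 0.95 × 5.67×10⁻⁸ × 0.910 × 2.45×10^12.
P = 1.20×10^5 W.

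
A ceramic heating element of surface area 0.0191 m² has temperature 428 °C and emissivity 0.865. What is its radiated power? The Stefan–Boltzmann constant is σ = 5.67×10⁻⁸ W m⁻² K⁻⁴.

P ≈ 226 W

428 °C = 701 K.
Stefan–Boltzmann: P = εσAT⁴ = 0.865 × 5.67×10⁻⁸ × 0.0191 × (701)⁴ = 0.865 × 5.67×10⁻⁸ × 0.0191 × 2.41×10^11.
P = 226 W.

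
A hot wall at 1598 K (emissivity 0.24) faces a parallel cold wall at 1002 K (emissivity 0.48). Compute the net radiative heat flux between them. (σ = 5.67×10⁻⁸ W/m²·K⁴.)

q ≈ 59500 W/m²

For two large parallel gray plates, q = σ(T₁⁴ − T₂⁴) / (1/ε₁ + 1/ε₂ − 1).
1/ε₁ + 1/ε₂ − 1 = 1/0.24 + 1/0.48 − 1 = 5.250.
T₁⁴ − T₂⁴ = 6.52×10^12 − 1.01×10^12 = 5.51×10^12 K⁴.
q = 5.67×10⁻⁸ × 5.51×10^12 / 5.250 = 59500 W/m².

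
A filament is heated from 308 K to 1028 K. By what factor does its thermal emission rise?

ratio ≈ 124

P ∝ T⁴, so the ratio is (1028/308)⁴ = (3.338)⁴ = 124.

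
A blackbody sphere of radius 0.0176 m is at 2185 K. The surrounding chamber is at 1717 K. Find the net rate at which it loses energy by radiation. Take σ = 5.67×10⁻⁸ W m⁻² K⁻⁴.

Q ≈ 3110 W

A = 4πr² = 4π × (0.0176)² = 3.89×10^-3 m².
Q = σA(T⁴ − T_s⁴). T⁴ − T_s⁴ = (2185)⁴ − (1717)⁴ = 2.28×10^13 − 8.69×10^12 = 1.41×10^13 K⁴.
Q = 5.67×10⁻⁸ × 3.89×10^-3 × 1.41×10^13 = 3110 W.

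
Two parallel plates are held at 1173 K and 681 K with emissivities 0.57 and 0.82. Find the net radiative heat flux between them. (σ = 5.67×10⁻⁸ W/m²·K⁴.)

q ≈ 48200 W/m²

For two large parallel gray plates, q = σ(T₁⁴ − T₂⁴) / (1/ε₁ + 1/ε₂ − 1).
1/ε₁ + 1/ε₂ − 1 = 1/0.57 + 1/0.82 − 1 = 1.974.
T₁⁴ − T₂⁴ = 1.89×10^12 − 2.15×10^11 = 1.68×10^12 K⁴.
q = 5.67×10⁻⁸ × 1.68×10^12 / 1.974 = 48200 W/m².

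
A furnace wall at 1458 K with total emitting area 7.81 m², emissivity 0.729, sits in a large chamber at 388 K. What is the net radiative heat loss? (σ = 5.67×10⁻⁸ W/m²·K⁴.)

Q ≈ 1.45×10^6 W

Q = εσA(T⁴ − T_s⁴). T⁴ − T_s⁴ = (1458)⁴ − (388)⁴ = 4.52×10^12 − 2.27×10^10 = 4.50×10^12 K⁴.
Q = 0.729 × 5.67×10⁻⁸ × 7.81 × 4.50×10^12 = 1.45×10^6 W.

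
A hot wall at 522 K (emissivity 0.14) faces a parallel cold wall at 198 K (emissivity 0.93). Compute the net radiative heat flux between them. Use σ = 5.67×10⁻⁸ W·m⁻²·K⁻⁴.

q ≈ 571 W/m²

For two large parallel gray plates, q = σ(T₁⁴ − T₂⁴) / (1/ε₁ + 1/ε₂ − 1).
1/ε₁ + 1/ε₂ − 1 = 1/0.14 + 1/0.93 − 1 = 7.218.
T₁⁴ − T₂⁴ = 7.42×10^10 − 1.54×10^9 = 7.27×10^10 K⁴.
q = 5.67×10⁻⁸ × 7.27×10^10 / 7.218 = 571 W/m².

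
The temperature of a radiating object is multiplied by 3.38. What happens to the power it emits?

factor ≈ 131

P ∝ T⁴, so the power scales as (3.38)⁴ = 131.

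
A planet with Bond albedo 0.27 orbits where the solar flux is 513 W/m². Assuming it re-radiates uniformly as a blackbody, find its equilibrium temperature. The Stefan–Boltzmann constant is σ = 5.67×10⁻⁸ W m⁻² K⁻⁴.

T ≈ 202 K

Power absorbed = (1−a)S·πR²; power emitted = 4πR²σT⁴. Equating and cancelling πR²:
T = ((1−a)S / 4σ)^(1/4) = (374 / (4 × 5.67×10⁻⁸))^(1/4) = (1.65×10^9)^(1/4).
T = 202 K.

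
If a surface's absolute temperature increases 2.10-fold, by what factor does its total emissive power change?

factor ≈ 19.4

P ∝ T⁴, so the power scales as (2.10)⁴ = 19.4.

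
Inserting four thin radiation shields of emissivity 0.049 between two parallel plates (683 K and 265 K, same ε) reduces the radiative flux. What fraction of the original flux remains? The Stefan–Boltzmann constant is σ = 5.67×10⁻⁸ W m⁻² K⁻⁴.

ratio ≈ 0.200

With N identical shields there are N+1 = 5 gaps in series, each with the same radiative resistance, so the flux falls to 1/(N+1) of its unshielded value.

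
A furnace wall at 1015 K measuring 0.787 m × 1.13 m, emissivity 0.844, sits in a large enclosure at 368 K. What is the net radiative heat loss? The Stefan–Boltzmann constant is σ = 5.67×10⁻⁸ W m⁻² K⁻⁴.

A = 0.787 × 1.13 = 0.889 m².
Q = εσA(T⁴ − T_s⁴). T⁴ − T_s⁴ = (1015)⁴ − (368)⁴ = 1.06×10^12 − 1.83×10^10 = 1.04×10^12 K⁴.
Q = 0.844 × 5.67×10⁻⁸ × 0.889 × 1.04×10^12 = 44400 W.

Q ≈ 44400 W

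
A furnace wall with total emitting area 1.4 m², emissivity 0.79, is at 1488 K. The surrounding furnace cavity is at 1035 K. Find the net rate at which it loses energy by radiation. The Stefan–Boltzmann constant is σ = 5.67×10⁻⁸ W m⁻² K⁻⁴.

Q = εσA(T⁴ − T_s⁴). T⁴ − T_s⁴ = (1488)⁴ − (1035)⁴ = 4.90×10^12 − 1.15×10^12 = 3.75×10^12 K⁴.
Q = 0.79 × 5.67×10⁻⁸ × 1.40 × 3.75×10^12 = 2.35×10^5 W.

Q ≈ 2.35×10^5 W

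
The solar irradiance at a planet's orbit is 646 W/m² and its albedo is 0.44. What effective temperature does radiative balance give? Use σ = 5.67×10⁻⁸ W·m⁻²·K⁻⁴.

T ≈ 200 K

Power absorbed = (1−a)S·πR²; power emitted = 4πR²σT⁴. Equating and cancelling πR²:
T = ((1−a)S / 4σ)^(1/4) = (362 / (4 × 5.67×10⁻⁸))^(1/4) = (1.60×10^9)^(1/4).
T = 200 K.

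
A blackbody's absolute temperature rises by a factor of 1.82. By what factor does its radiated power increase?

factor ≈ 11.0

P ∝ T⁴, so the power scales as (1.82)⁴ = 11.0.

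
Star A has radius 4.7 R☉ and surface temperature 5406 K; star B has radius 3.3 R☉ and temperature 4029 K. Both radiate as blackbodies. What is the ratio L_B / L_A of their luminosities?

L_B/L_A ≈ 0.152

L = 4πR²σT⁴ ∝ R²T⁴, so L_B/L_A = (3.3/4.7)² × (4029/5406)⁴ = 0.493 × 0.309 = 0.152.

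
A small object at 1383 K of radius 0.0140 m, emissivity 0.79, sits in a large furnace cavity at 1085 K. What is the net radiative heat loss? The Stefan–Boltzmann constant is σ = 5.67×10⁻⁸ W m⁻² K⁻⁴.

Q ≈ 251 W

A = 4πr² = 4π × (0.0140)² = 2.46×10^-3 m².
Q = εσA(T⁴ − T_s⁴). T⁴ − T_s⁴ = (1383)⁴ − (1085)⁴ = 3.66×10^12 − 1.39×10^12 = 2.27×10^12 K⁴.
Q = 0.79 × 5.67×10⁻⁸ × 2.46×10^-3 × 2.27×10^12 = 251 W.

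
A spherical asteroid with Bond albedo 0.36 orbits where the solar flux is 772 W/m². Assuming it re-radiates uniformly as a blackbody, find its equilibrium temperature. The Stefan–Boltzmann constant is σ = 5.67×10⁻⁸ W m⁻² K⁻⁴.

T ≈ 216 K

Power absorbed = (1−a)S·πR²; power emitted = 4πR²σT⁴. Equating and cancelling πR²:
T = ((1−a)S / 4σ)^(1/4) = (494 / (4 × 5.67×10⁻⁸))^(1/4) = (2.18×10^9)^(1/4).
T = 216 K.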